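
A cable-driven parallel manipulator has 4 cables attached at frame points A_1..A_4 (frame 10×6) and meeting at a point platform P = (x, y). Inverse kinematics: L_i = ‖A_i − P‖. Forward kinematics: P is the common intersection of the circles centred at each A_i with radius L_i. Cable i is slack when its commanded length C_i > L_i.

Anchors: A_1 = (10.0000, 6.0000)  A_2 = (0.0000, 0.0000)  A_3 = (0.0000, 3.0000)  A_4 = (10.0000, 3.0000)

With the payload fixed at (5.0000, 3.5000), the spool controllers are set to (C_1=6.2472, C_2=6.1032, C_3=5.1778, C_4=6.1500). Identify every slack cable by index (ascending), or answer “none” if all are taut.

i=1: geometric 5.5902 vs commanded 6.2472 ⇒ slack
i=2: geometric 6.1033 vs commanded 6.1032 ⇒ taut
i=3: geometric 5.0249 vs commanded 5.1778 ⇒ slack
i=4: geometric 5.0249 vs commanded 6.1500 ⇒ slack

1, 3, 4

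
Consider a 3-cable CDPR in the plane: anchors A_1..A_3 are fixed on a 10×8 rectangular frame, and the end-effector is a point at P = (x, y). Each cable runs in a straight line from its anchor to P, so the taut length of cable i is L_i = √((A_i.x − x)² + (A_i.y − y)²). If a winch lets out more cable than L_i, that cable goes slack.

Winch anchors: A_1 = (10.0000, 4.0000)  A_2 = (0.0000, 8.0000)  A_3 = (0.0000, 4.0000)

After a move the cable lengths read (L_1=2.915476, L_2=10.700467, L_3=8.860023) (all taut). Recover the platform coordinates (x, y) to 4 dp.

(8.5000, 1.5000)

circle eqns → linear via eq_j − eq_1; set q_j = A_j·A_j − L_j²
q_1 = 100.0000+16.0000−8.5000 = 107.5000
20.0000·x − 8.0000·y = q_1−q_2 = 158.0000
20.0000·x + 0.0000·y = q_1−q_3 = 170.0000
solve first two rows → x=8.5000, y=1.5000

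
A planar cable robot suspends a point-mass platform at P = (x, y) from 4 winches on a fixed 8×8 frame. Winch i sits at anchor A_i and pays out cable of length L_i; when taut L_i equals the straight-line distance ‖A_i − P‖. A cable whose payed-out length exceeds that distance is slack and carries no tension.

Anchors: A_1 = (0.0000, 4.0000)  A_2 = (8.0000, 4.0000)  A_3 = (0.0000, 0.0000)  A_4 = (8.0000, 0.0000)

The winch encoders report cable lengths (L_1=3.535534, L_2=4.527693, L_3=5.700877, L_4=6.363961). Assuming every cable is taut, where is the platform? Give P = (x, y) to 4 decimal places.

each cable: (A_i−P)·(A_i−P) = L_i²; let q_i = ‖A_i‖²−L_i²
q_1 = 0.0000+16.0000−12.5000 = 3.5000
row 1: -16.0000x + 0.0000y = -56.0000  (q_2=59.5000)
row 2: 0.0000x + 8.0000y = 36.0000  (q_3=-32.5000)
row 3: -16.0000x + 8.0000y = -20.0000  (q_4=23.5000)
Cramer on rows 1–2 → x = 3.5000, y = 4.5000
check cable 4: ‖A_4−P‖² = 40.5000 ≈ L_4² = 40.5000 ✓

(3.5000, 4.5000)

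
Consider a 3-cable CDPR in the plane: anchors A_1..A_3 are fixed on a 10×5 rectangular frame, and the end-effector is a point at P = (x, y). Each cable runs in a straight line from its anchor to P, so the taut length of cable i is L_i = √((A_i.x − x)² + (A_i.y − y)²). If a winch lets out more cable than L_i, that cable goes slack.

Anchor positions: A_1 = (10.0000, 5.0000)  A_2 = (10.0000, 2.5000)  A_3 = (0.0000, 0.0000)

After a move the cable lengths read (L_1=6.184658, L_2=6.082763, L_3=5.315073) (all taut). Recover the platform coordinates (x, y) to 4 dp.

circle eqns → linear via eq_j − eq_1; set q_j = A_j·A_j − L_j²
q_1 = 100.0000+25.0000−38.2500 = 86.7500
0.0000·x + 5.0000·y = q_1−q_2 = 17.5000
20.0000·x + 10.0000·y = q_1−q_3 = 115.0000
solve first two rows → x=4.0000, y=3.5000

(4.0000, 3.5000)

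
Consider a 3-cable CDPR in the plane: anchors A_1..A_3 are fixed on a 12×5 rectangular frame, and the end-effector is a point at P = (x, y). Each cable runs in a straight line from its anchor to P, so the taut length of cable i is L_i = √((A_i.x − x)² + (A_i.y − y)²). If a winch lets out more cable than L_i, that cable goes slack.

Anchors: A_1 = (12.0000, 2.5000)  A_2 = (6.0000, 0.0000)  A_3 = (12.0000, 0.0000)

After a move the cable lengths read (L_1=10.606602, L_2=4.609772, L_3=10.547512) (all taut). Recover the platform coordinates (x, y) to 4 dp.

each cable: (A_i−P)·(A_i−P) = L_i²; let k_i = ‖A_i‖²−L_i²
k_1 = 144.0000+6.2500−112.5000 = 37.7500
row 1: 12.0000x + 5.0000y = 23.0000  (k_2=14.7500)
row 2: 0.0000x + 5.0000y = 5.0000  (k_3=32.7500)
Cramer on rows 1–2 → x = 1.5000, y = 1.0000

(1.5000, 1.0000)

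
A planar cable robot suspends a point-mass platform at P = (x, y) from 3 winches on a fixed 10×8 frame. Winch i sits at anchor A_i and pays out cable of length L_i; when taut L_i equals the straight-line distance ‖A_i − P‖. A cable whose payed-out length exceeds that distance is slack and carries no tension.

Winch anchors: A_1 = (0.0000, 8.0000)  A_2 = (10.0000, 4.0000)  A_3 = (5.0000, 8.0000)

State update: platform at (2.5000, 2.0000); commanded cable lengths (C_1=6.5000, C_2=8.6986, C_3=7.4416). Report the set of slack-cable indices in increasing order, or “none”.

2, 3

cable 1: L_1 = ‖A_1−P‖ = 6.5000;  C_1 = 6.5000 → taut
cable 2: L_2 = ‖A_2−P‖ = 7.7621;  C_2 = 8.6986 → slack
cable 3: L_3 = ‖A_3−P‖ = 6.5000;  C_3 = 7.4416 → slack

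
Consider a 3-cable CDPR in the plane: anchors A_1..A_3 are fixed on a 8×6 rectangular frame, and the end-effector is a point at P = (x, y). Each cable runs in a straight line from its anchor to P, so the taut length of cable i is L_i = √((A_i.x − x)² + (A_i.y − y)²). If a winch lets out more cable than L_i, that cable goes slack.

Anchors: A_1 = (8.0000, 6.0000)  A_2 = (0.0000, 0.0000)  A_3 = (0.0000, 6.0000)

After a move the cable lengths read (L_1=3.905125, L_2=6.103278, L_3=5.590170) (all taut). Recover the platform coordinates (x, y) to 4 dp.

(5.0000, 3.5000)

each cable: (A_i−P)·(A_i−P) = L_i²; let k_i = ‖A_i‖²−L_i²
k_1 = 64.0000+36.0000−15.2500 = 84.7500
row 1: 16.0000x + 12.0000y = 122.0000  (k_2=-37.2500)
row 2: 16.0000x + 0.0000y = 80.0000  (k_3=4.7500)
Cramer on rows 1–2 → x = 5.0000, y = 3.5000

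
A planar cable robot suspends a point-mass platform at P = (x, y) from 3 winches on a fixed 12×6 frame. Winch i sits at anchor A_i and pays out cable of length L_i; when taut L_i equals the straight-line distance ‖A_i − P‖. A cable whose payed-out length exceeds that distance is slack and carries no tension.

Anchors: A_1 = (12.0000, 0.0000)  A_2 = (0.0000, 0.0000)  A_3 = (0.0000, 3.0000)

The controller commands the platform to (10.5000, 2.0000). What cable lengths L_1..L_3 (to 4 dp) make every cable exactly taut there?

(2.5000, 10.6888, 10.5475)

L_1: Δ = A_1−P = (1.5000, -2.0000) → ‖Δ‖ = √6.2500 = 2.5000
L_2: Δ = A_2−P = (-10.5000, -2.0000) → ‖Δ‖ = √114.2500 = 10.6888
L_3: Δ = A_3−P = (-10.5000, 1.0000) → ‖Δ‖ = √111.2500 = 10.5475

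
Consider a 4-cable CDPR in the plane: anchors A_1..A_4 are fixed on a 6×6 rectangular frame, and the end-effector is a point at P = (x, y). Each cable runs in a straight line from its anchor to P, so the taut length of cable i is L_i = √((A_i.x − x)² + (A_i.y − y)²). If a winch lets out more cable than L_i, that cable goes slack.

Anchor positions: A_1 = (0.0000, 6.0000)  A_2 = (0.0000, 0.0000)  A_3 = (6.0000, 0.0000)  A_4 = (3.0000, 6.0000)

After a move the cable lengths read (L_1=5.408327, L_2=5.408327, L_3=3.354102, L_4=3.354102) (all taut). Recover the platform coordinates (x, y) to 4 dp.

expand ‖A_i−P‖²=L_i² and subtract eq 1 (k_i ≔ ‖A_i‖²−L_i²)
k_1 = 0.0000+36.0000−29.2500 = 6.7500
eq1−eq2 → [0.0000  12.0000]·P = 36.0000
eq1−eq3 → [-12.0000  12.0000]·P = -18.0000
eq1−eq4 → [-6.0000  0.0000]·P = -27.0000
2×2 solve → P = (4.5000, 3.0000)
check cable 4: ‖A_4−P‖² = 11.2500 ≈ L_4² = 11.2500 ✓

(4.5000, 3.0000)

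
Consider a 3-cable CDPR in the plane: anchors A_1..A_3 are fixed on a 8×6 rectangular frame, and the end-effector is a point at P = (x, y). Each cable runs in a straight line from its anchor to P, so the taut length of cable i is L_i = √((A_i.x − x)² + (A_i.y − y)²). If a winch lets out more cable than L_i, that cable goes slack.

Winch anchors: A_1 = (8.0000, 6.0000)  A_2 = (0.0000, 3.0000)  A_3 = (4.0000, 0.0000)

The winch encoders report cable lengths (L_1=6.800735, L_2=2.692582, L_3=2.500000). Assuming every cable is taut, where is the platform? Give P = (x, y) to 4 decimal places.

circle eqns → linear via eq_j − eq_1; set k_j = A_j·A_j − L_j²
k_1 = 64.0000+36.0000−46.2500 = 53.7500
16.0000·x + 6.0000·y = k_1−k_2 = 52.0000
8.0000·x + 12.0000·y = k_1−k_3 = 44.0000
solve first two rows → x=2.5000, y=2.0000

(2.5000, 2.0000)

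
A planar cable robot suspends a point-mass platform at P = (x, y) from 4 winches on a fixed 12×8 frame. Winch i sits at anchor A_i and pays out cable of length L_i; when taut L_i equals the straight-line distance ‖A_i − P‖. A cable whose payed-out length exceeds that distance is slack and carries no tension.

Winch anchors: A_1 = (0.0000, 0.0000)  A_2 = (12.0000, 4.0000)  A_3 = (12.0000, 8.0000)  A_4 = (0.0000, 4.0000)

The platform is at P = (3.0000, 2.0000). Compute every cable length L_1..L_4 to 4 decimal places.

(3.6056, 9.2195, 10.8167, 3.6056)

cable 1: Δx=-3.0000, Δy=-2.0000; L_1 = √(Δx²+Δy²) = 3.6056
cable 2: Δx=9.0000, Δy=2.0000; L_2 = √(Δx²+Δy²) = 9.2195
cable 3: Δx=9.0000, Δy=6.0000; L_3 = √(Δx²+Δy²) = 10.8167
cable 4: Δx=-3.0000, Δy=2.0000; L_4 = √(Δx²+Δy²) = 3.6056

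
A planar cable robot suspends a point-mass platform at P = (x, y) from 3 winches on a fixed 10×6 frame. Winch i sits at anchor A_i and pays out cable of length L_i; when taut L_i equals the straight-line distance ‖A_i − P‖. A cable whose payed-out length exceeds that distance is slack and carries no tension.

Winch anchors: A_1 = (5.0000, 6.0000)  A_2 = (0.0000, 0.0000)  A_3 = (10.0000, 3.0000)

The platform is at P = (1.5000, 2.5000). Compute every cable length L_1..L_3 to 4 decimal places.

L_1 = √((5.0000−1.5000)² + (6.0000−2.5000)²) = 4.9497
L_2 = √((0.0000−1.5000)² + (0.0000−2.5000)²) = 2.9155
L_3 = √((10.0000−1.5000)² + (3.0000−2.5000)²) = 8.5147

(4.9497, 2.9155, 8.5147)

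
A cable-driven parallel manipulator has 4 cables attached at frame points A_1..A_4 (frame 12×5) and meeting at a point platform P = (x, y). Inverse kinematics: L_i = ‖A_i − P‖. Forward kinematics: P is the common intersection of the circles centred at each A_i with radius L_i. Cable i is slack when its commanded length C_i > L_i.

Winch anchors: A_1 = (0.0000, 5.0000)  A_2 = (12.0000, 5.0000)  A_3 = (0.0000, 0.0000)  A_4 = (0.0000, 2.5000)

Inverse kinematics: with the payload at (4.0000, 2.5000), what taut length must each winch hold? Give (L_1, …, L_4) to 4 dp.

(4.7170, 8.3815, 4.7170, 4.0000)

cable 1: Δx=-4.0000, Δy=2.5000; L_1 = √(Δx²+Δy²) = 4.7170
cable 2: Δx=8.0000, Δy=2.5000; L_2 = √(Δx²+Δy²) = 8.3815
cable 3: Δx=-4.0000, Δy=-2.5000; L_3 = √(Δx²+Δy²) = 4.7170
cable 4: Δx=-4.0000, Δy=0.0000; L_4 = √(Δx²+Δy²) = 4.0000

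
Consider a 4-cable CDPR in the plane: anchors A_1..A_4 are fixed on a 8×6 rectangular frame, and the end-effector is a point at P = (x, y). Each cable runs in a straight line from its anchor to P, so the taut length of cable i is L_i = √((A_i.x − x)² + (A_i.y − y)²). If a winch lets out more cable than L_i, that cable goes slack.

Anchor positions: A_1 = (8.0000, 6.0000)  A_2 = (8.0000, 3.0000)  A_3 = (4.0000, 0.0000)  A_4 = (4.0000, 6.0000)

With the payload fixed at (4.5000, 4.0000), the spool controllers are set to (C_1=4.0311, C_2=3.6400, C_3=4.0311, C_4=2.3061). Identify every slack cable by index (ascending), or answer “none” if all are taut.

4

cable 1: L_1 = ‖A_1−P‖ = 4.0311;  C_1 = 4.0311 → taut
cable 2: L_2 = ‖A_2−P‖ = 3.6401;  C_2 = 3.6400 → taut
cable 3: L_3 = ‖A_3−P‖ = 4.0311;  C_3 = 4.0311 → taut
cable 4: L_4 = ‖A_4−P‖ = 2.0616;  C_4 = 2.3061 → slack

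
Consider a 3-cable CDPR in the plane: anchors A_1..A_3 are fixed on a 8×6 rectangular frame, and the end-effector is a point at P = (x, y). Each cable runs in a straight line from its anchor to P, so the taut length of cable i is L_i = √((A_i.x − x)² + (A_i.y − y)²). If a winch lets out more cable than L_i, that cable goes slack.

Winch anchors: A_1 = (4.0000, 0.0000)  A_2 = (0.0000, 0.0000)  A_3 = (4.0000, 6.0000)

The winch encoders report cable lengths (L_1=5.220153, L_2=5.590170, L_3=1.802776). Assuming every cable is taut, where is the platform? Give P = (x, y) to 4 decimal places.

each cable: (A_i−P)·(A_i−P) = L_i²; let c_i = ‖A_i‖²−L_i²
c_1 = 16.0000+0.0000−27.2500 = -11.2500
row 1: 8.0000x + 0.0000y = 20.0000  (c_2=-31.2500)
row 2: 0.0000x − 12.0000y = -60.0000  (c_3=48.7500)
Cramer on rows 1–2 → x = 2.5000, y = 5.0000

(2.5000, 5.0000)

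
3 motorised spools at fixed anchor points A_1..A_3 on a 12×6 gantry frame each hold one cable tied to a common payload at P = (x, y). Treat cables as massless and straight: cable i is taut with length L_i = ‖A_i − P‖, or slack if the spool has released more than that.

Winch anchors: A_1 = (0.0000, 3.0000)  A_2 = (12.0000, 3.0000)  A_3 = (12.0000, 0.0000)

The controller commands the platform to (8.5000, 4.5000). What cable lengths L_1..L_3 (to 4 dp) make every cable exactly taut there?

(8.6313, 3.8079, 5.7009)

cable 1: Δx=-8.5000, Δy=-1.5000; L_1 = √(Δx²+Δy²) = 8.6313
cable 2: Δx=3.5000, Δy=-1.5000; L_2 = √(Δx²+Δy²) = 3.8079
cable 3: Δx=3.5000, Δy=-4.5000; L_3 = √(Δx²+Δy²) = 5.7009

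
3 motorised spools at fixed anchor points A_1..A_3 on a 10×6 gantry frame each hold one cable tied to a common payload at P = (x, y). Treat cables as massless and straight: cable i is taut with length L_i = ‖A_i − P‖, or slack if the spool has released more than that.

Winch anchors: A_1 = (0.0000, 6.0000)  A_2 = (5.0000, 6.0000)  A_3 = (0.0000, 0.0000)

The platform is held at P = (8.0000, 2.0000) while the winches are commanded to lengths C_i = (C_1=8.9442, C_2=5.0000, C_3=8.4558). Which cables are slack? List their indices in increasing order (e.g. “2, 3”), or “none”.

3

cable 1: L_1 = ‖A_1−P‖ = 8.9443;  C_1 = 8.9442 → taut
cable 2: L_2 = ‖A_2−P‖ = 5.0000;  C_2 = 5.0000 → taut
cable 3: L_3 = ‖A_3−P‖ = 8.2462;  C_3 = 8.4558 → slack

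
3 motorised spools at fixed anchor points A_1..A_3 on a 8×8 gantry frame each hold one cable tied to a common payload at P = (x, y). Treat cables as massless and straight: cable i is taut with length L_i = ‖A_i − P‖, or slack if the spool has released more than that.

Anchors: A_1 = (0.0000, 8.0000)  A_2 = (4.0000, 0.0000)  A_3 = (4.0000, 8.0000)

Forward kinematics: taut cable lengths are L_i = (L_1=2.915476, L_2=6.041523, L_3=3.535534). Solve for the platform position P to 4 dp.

(1.5000, 5.5000)

each cable: (A_i−P)·(A_i−P) = L_i²; let c_i = ‖A_i‖²−L_i²
c_1 = 0.0000+64.0000−8.5000 = 55.5000
row 1: -8.0000x + 16.0000y = 76.0000  (c_2=-20.5000)
row 2: -8.0000x + 0.0000y = -12.0000  (c_3=67.5000)
Cramer on rows 1–2 → x = 1.5000, y = 5.5000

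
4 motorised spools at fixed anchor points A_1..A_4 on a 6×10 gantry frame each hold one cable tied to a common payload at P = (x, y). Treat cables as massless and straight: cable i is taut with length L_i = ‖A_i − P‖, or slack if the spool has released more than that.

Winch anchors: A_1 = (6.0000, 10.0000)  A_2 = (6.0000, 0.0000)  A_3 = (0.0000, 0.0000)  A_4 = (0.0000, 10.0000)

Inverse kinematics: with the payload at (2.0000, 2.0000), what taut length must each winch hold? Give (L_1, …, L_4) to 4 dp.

(8.9443, 4.4721, 2.8284, 8.2462)

L_1: Δ = A_1−P = (4.0000, 8.0000) → ‖Δ‖ = √80.0000 = 8.9443
L_2: Δ = A_2−P = (4.0000, -2.0000) → ‖Δ‖ = √20.0000 = 4.4721
L_3: Δ = A_3−P = (-2.0000, -2.0000) → ‖Δ‖ = √8.0000 = 2.8284
L_4: Δ = A_4−P = (-2.0000, 8.0000) → ‖Δ‖ = √68.0000 = 8.2462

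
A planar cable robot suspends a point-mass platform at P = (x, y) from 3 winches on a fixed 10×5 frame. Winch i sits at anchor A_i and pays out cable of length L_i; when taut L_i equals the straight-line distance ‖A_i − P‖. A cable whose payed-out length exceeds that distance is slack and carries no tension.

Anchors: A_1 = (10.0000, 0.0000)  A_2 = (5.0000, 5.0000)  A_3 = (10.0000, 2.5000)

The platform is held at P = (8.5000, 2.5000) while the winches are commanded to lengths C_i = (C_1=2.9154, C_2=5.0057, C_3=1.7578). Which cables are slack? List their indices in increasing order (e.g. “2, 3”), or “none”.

2, 3

cable 1: L_1 = ‖A_1−P‖ = 2.9155;  C_1 = 2.9154 → taut
cable 2: L_2 = ‖A_2−P‖ = 4.3012;  C_2 = 5.0057 → slack
cable 3: L_3 = ‖A_3−P‖ = 1.5000;  C_3 = 1.7578 → slack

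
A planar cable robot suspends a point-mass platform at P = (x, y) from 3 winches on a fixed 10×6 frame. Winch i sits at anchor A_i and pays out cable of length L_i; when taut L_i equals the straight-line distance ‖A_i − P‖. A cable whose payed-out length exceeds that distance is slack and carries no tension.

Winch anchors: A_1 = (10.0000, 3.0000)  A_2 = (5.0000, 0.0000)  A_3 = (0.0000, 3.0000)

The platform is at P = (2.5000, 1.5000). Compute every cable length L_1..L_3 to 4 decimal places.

L_1 = √((10.0000−2.5000)² + (3.0000−1.5000)²) = 7.6485
L_2 = √((5.0000−2.5000)² + (0.0000−1.5000)²) = 2.9155
L_3 = √((0.0000−2.5000)² + (3.0000−1.5000)²) = 2.9155

(7.6485, 2.9155, 2.9155)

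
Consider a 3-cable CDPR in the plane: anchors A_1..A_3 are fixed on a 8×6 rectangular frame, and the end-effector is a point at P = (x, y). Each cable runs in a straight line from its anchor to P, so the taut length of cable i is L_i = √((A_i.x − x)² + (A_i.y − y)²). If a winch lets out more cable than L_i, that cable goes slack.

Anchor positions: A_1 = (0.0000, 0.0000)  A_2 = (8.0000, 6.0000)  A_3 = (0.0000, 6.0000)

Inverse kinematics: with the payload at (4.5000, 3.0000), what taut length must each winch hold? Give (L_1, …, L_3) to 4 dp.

(5.4083, 4.6098, 5.4083)

L_1 = √((0.0000−4.5000)² + (0.0000−3.0000)²) = 5.4083
L_2 = √((8.0000−4.5000)² + (6.0000−3.0000)²) = 4.6098
L_3 = √((0.0000−4.5000)² + (6.0000−3.0000)²) = 5.4083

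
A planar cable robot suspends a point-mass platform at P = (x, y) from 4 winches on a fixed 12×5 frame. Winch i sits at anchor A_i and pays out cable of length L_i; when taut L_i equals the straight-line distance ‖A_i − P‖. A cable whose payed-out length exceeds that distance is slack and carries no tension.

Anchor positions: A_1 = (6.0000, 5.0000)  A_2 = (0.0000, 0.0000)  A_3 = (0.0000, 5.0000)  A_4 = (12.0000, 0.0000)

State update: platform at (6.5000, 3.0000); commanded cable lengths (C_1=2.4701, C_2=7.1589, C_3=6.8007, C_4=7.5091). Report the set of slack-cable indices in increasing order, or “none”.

1, 4

cable 1: L_1 = ‖A_1−P‖ = 2.0616;  C_1 = 2.4701 → slack
cable 2: L_2 = ‖A_2−P‖ = 7.1589;  C_2 = 7.1589 → taut
cable 3: L_3 = ‖A_3−P‖ = 6.8007;  C_3 = 6.8007 → taut
cable 4: L_4 = ‖A_4−P‖ = 6.2650;  C_4 = 7.5091 → slack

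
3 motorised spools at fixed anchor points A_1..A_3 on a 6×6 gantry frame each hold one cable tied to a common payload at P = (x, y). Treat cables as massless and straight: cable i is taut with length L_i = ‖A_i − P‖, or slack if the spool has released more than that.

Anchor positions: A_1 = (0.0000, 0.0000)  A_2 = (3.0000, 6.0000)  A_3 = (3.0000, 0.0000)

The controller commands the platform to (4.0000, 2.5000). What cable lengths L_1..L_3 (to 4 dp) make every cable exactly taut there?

(4.7170, 3.6401, 2.6926)

cable 1: Δx=-4.0000, Δy=-2.5000; L_1 = √(Δx²+Δy²) = 4.7170
cable 2: Δx=-1.0000, Δy=3.5000; L_2 = √(Δx²+Δy²) = 3.6401
cable 3: Δx=-1.0000, Δy=-2.5000; L_3 = √(Δx²+Δy²) = 2.6926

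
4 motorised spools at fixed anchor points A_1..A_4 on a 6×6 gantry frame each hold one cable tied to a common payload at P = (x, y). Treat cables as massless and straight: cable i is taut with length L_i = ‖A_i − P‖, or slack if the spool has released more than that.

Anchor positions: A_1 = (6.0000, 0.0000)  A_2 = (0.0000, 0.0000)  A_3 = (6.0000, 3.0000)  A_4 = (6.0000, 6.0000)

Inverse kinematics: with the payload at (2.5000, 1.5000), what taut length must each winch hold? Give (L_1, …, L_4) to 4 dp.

L_1: Δ = A_1−P = (3.5000, -1.5000) → ‖Δ‖ = √14.5000 = 3.8079
L_2: Δ = A_2−P = (-2.5000, -1.5000) → ‖Δ‖ = √8.5000 = 2.9155
L_3: Δ = A_3−P = (3.5000, 1.5000) → ‖Δ‖ = √14.5000 = 3.8079
L_4: Δ = A_4−P = (3.5000, 4.5000) → ‖Δ‖ = √32.5000 = 5.7009

(3.8079, 2.9155, 3.8079, 5.7009)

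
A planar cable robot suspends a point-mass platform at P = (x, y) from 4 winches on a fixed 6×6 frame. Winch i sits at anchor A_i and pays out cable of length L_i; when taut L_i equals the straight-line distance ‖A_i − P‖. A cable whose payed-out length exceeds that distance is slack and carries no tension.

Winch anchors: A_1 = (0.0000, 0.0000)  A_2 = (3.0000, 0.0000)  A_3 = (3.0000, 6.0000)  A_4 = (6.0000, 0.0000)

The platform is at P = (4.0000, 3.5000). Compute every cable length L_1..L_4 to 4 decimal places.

(5.3151, 3.6401, 2.6926, 4.0311)

L_1 = √((0.0000−4.0000)² + (0.0000−3.5000)²) = 5.3151
L_2 = √((3.0000−4.0000)² + (0.0000−3.5000)²) = 3.6401
L_3 = √((3.0000−4.0000)² + (6.0000−3.5000)²) = 2.6926
L_4 = √((6.0000−4.0000)² + (0.0000−3.5000)²) = 4.0311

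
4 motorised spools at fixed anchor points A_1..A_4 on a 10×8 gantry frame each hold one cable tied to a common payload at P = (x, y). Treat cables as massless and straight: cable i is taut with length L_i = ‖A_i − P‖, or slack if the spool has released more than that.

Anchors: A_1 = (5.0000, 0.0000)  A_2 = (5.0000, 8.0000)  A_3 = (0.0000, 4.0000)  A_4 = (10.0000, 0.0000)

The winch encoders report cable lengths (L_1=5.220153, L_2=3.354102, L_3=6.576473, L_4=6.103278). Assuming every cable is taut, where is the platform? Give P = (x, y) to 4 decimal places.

(6.5000, 5.0000)

circle eqns → linear via eq_j − eq_1; set c_j = A_j·A_j − L_j²
c_1 = 25.0000+0.0000−27.2500 = -2.2500
0.0000·x − 16.0000·y = c_1−c_2 = -80.0000
10.0000·x − 8.0000·y = c_1−c_3 = 25.0000
-10.0000·x + 0.0000·y = c_1−c_4 = -65.0000
solve first two rows → x=6.5000, y=5.0000
check cable 4: ‖A_4−P‖² = 37.2500 ≈ L_4² = 37.2500 ✓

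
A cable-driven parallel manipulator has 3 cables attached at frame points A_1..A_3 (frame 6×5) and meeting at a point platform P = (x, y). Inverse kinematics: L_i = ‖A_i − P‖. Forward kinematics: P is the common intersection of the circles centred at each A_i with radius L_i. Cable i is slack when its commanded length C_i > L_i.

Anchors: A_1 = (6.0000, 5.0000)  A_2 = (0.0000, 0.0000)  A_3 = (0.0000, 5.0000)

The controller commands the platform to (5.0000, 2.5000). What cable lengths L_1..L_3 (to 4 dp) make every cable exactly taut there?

(2.6926, 5.5902, 5.5902)

L_1: Δ = A_1−P = (1.0000, 2.5000) → ‖Δ‖ = √7.2500 = 2.6926
L_2: Δ = A_2−P = (-5.0000, -2.5000) → ‖Δ‖ = √31.2500 = 5.5902
L_3: Δ = A_3−P = (-5.0000, 2.5000) → ‖Δ‖ = √31.2500 = 5.5902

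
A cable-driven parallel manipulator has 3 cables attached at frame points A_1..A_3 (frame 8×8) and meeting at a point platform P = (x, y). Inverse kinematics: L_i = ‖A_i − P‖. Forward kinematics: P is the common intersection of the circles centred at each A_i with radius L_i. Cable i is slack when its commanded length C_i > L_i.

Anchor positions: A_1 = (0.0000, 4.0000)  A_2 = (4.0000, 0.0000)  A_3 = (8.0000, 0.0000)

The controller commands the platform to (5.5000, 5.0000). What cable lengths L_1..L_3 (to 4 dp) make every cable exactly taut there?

(5.5902, 5.2202, 5.5902)

L_1 = √((0.0000−5.5000)² + (4.0000−5.0000)²) = 5.5902
L_2 = √((4.0000−5.5000)² + (0.0000−5.0000)²) = 5.2202
L_3 = √((8.0000−5.5000)² + (0.0000−5.0000)²) = 5.5902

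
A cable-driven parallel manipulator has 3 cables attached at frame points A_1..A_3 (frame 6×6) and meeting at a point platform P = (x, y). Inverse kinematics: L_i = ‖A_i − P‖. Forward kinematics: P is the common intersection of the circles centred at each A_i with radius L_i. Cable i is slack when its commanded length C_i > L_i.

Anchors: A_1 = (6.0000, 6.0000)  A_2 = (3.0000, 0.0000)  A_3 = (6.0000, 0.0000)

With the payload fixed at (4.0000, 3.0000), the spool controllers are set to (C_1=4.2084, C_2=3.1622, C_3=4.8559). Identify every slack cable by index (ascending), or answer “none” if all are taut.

1, 3

i=1: geometric 3.6056 vs commanded 4.2084 ⇒ slack
i=2: geometric 3.1623 vs commanded 3.1622 ⇒ taut
i=3: geometric 3.6056 vs commanded 4.8559 ⇒ slack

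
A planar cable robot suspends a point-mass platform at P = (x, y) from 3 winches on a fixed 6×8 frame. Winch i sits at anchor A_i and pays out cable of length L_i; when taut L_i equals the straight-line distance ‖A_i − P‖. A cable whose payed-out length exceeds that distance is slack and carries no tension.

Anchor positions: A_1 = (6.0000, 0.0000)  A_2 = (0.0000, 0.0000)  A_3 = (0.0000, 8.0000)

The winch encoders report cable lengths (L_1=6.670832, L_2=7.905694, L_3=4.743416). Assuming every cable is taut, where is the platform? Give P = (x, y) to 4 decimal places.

(4.5000, 6.5000)

expand ‖A_i−P‖²=L_i² and subtract eq 1 (q_i ≔ ‖A_i‖²−L_i²)
q_1 = 36.0000+0.0000−44.5000 = -8.5000
eq1−eq2 → [12.0000  0.0000]·P = 54.0000
eq1−eq3 → [12.0000  -16.0000]·P = -50.0000
2×2 solve → P = (4.5000, 6.5000)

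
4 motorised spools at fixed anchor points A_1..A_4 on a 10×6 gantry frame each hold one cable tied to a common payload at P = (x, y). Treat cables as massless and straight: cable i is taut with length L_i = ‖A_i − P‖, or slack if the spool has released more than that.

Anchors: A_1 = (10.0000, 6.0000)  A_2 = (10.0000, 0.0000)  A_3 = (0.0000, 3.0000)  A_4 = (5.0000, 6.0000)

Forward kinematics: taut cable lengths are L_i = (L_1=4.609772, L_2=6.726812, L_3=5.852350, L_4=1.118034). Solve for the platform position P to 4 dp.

(5.5000, 5.0000)

circle eqns → linear via eq_j − eq_1; set q_j = A_j·A_j − L_j²
q_1 = 100.0000+36.0000−21.2500 = 114.7500
0.0000·x + 12.0000·y = q_1−q_2 = 60.0000
20.0000·x + 6.0000·y = q_1−q_3 = 140.0000
10.0000·x + 0.0000·y = q_1−q_4 = 55.0000
solve first two rows → x=5.5000, y=5.0000
check cable 4: ‖A_4−P‖² = 1.2500 ≈ L_4² = 1.2500 ✓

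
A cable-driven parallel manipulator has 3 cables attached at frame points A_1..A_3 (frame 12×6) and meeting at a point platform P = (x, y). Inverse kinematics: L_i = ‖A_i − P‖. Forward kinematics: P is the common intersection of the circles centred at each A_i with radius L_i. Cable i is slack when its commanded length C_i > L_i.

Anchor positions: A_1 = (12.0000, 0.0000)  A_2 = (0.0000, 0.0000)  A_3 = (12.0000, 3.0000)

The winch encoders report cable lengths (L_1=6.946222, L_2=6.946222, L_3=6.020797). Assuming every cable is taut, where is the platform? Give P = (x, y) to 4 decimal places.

(6.0000, 3.5000)

circle eqns → linear via eq_j − eq_1; set q_j = A_j·A_j − L_j²
q_1 = 144.0000+0.0000−48.2500 = 95.7500
24.0000·x + 0.0000·y = q_1−q_2 = 144.0000
0.0000·x − 6.0000·y = q_1−q_3 = -21.0000
solve first two rows → x=6.0000, y=3.5000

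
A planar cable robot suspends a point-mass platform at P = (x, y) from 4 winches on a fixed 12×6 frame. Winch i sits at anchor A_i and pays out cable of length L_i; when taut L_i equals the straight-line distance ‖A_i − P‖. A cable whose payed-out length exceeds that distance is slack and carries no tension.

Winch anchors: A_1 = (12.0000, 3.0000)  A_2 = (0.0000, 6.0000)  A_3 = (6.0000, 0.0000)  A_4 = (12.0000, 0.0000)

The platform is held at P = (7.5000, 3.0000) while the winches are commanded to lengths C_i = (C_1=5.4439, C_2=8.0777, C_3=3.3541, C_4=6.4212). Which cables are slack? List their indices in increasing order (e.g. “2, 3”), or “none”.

i=1: geometric 4.5000 vs commanded 5.4439 ⇒ slack
i=2: geometric 8.0777 vs commanded 8.0777 ⇒ taut
i=3: geometric 3.3541 vs commanded 3.3541 ⇒ taut
i=4: geometric 5.4083 vs commanded 6.4212 ⇒ slack

1, 4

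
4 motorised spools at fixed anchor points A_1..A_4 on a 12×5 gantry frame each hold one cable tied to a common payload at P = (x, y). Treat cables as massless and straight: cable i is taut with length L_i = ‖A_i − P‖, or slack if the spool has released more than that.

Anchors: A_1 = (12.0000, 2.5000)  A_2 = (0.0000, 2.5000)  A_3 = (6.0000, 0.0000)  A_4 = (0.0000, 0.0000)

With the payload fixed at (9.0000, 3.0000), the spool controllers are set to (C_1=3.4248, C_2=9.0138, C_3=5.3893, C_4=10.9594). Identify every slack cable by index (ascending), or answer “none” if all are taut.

cable 1: L_1 = ‖A_1−P‖ = 3.0414;  C_1 = 3.4248 → slack
cable 2: L_2 = ‖A_2−P‖ = 9.0139;  C_2 = 9.0138 → taut
cable 3: L_3 = ‖A_3−P‖ = 4.2426;  C_3 = 5.3893 → slack
cable 4: L_4 = ‖A_4−P‖ = 9.4868;  C_4 = 10.9594 → slack

1, 3, 4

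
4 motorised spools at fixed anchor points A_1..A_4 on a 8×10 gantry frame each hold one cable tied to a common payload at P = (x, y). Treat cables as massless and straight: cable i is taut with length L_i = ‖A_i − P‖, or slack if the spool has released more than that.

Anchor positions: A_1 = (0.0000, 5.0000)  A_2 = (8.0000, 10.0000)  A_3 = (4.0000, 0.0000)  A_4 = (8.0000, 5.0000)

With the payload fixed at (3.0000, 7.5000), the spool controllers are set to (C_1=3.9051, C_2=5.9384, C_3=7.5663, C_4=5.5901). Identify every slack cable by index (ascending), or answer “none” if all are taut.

2

cable 1: L_1 = ‖A_1−P‖ = 3.9051;  C_1 = 3.9051 → taut
cable 2: L_2 = ‖A_2−P‖ = 5.5902;  C_2 = 5.9384 → slack
cable 3: L_3 = ‖A_3−P‖ = 7.5664;  C_3 = 7.5663 → taut
cable 4: L_4 = ‖A_4−P‖ = 5.5902;  C_4 = 5.5901 → taut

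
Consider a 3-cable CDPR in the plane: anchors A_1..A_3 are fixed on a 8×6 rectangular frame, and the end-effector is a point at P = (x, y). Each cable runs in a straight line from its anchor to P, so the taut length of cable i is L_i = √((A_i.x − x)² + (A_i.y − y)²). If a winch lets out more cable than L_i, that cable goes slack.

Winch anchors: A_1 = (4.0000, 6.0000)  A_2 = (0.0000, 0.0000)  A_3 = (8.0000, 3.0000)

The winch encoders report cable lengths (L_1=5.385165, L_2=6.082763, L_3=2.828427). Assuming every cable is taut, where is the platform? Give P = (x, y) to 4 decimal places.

expand ‖A_i−P‖²=L_i² and subtract eq 1 (k_i ≔ ‖A_i‖²−L_i²)
k_1 = 16.0000+36.0000−29.0000 = 23.0000
eq1−eq2 → [8.0000  12.0000]·P = 60.0000
eq1−eq3 → [-8.0000  6.0000]·P = -42.0000
2×2 solve → P = (6.0000, 1.0000)

(6.0000, 1.0000)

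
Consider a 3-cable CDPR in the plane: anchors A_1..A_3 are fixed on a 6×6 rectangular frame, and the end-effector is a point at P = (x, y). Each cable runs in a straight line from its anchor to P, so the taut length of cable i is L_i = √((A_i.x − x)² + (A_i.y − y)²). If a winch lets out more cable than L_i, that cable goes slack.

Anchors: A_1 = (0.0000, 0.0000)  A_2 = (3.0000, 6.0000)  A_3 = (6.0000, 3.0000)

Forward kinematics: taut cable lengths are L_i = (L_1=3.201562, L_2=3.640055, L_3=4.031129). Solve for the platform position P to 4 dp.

circle eqns → linear via eq_j − eq_1; set k_j = A_j·A_j − L_j²
k_1 = 0.0000+0.0000−10.2500 = -10.2500
-6.0000·x − 12.0000·y = k_1−k_2 = -42.0000
-12.0000·x − 6.0000·y = k_1−k_3 = -39.0000
solve first two rows → x=2.0000, y=2.5000

(2.0000, 2.5000)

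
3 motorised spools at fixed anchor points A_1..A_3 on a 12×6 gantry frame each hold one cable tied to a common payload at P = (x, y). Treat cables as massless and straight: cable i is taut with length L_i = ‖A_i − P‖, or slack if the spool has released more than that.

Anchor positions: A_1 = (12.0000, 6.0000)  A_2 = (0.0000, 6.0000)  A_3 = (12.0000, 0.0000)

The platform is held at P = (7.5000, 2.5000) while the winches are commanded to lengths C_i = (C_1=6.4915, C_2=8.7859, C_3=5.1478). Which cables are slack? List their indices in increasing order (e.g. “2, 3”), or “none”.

cable 1: √((4.5000)²+(3.5000)²)=5.7009, C_1=6.4915: slack
cable 2: √((-7.5000)²+(3.5000)²)=8.2765, C_2=8.7859: slack
cable 3: √((4.5000)²+(-2.5000)²)=5.1478, C_3=5.1478: taut

1, 2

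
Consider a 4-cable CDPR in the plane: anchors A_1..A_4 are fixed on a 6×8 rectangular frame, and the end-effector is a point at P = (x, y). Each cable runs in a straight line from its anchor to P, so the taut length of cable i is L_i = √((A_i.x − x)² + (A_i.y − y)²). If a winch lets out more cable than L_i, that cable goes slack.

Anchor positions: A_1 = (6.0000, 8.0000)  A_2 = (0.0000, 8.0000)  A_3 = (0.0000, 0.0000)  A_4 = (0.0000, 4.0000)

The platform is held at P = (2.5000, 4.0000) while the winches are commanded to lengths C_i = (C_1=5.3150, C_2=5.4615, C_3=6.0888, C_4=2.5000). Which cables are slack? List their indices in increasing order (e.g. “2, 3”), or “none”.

2, 3

cable 1: L_1 = ‖A_1−P‖ = 5.3151;  C_1 = 5.3150 → taut
cable 2: L_2 = ‖A_2−P‖ = 4.7170;  C_2 = 5.4615 → slack
cable 3: L_3 = ‖A_3−P‖ = 4.7170;  C_3 = 6.0888 → slack
cable 4: L_4 = ‖A_4−P‖ = 2.5000;  C_4 = 2.5000 → taut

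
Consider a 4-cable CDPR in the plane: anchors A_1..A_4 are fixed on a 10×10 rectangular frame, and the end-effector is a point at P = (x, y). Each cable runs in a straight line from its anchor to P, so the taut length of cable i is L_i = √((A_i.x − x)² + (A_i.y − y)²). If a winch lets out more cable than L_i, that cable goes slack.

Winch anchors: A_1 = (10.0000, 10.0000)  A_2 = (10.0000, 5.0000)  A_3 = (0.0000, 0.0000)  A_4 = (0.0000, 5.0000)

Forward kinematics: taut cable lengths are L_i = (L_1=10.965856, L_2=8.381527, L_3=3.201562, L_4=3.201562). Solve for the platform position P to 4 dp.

circle eqns → linear via eq_j − eq_1; set c_j = A_j·A_j − L_j²
c_1 = 100.0000+100.0000−120.2500 = 79.7500
0.0000·x + 10.0000·y = c_1−c_2 = 25.0000
20.0000·x + 20.0000·y = c_1−c_3 = 90.0000
20.0000·x + 10.0000·y = c_1−c_4 = 65.0000
solve first two rows → x=2.0000, y=2.5000
check cable 4: ‖A_4−P‖² = 10.2500 ≈ L_4² = 10.2500 ✓

(2.0000, 2.5000)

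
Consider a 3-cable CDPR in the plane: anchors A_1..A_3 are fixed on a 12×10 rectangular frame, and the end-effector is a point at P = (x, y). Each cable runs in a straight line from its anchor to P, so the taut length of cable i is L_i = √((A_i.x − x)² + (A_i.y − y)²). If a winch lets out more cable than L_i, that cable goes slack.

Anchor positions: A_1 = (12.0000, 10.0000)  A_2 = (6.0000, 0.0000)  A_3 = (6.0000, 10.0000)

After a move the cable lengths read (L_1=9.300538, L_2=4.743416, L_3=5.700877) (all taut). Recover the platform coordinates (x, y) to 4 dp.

circle eqns → linear via eq_j − eq_1; set k_j = A_j·A_j − L_j²
k_1 = 144.0000+100.0000−86.5000 = 157.5000
12.0000·x + 20.0000·y = k_1−k_2 = 144.0000
12.0000·x + 0.0000·y = k_1−k_3 = 54.0000
solve first two rows → x=4.5000, y=4.5000

(4.5000, 4.5000)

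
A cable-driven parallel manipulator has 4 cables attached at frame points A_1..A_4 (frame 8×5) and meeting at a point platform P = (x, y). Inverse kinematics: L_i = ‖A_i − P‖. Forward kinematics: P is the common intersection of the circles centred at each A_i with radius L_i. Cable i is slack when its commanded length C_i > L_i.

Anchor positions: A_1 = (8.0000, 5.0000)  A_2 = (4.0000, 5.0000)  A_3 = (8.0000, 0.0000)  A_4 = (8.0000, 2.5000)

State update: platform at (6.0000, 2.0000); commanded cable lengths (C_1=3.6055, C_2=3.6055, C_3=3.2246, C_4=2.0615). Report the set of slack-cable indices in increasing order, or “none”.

cable 1: √((2.0000)²+(3.0000)²)=3.6056, C_1=3.6055: taut
cable 2: √((-2.0000)²+(3.0000)²)=3.6056, C_2=3.6055: taut
cable 3: √((2.0000)²+(-2.0000)²)=2.8284, C_3=3.2246: slack
cable 4: √((2.0000)²+(0.5000)²)=2.0616, C_4=2.0615: taut

3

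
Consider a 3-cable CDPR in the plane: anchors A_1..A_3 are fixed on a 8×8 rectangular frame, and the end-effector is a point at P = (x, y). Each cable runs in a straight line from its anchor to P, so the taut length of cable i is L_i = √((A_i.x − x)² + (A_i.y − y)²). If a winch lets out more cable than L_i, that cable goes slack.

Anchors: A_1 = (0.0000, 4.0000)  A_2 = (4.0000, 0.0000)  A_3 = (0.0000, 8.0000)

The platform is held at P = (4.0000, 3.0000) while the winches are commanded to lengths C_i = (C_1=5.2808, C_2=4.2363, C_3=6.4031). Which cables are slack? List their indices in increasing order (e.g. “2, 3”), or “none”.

cable 1: √((-4.0000)²+(1.0000)²)=4.1231, C_1=5.2808: slack
cable 2: √((0.0000)²+(-3.0000)²)=3.0000, C_2=4.2363: slack
cable 3: √((-4.0000)²+(5.0000)²)=6.4031, C_3=6.4031: taut

1, 2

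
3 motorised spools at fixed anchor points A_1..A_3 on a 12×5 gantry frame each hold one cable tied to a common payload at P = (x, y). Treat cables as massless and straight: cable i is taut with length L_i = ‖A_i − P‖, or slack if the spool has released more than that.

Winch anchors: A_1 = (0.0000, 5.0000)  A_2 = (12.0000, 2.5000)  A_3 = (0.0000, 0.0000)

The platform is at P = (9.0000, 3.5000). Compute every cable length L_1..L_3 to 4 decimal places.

(9.1241, 3.1623, 9.6566)

L_1: Δ = A_1−P = (-9.0000, 1.5000) → ‖Δ‖ = √83.2500 = 9.1241
L_2: Δ = A_2−P = (3.0000, -1.0000) → ‖Δ‖ = √10.0000 = 3.1623
L_3: Δ = A_3−P = (-9.0000, -3.5000) → ‖Δ‖ = √93.2500 = 9.6566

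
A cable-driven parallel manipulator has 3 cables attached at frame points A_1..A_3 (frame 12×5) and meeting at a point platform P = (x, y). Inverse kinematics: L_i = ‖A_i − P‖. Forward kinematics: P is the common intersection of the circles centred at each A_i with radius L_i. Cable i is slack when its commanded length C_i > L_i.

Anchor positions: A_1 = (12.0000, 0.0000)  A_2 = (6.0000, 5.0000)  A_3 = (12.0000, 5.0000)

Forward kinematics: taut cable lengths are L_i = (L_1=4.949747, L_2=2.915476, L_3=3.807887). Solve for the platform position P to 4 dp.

circle eqns → linear via eq_j − eq_1; set q_j = A_j·A_j − L_j²
q_1 = 144.0000+0.0000−24.5000 = 119.5000
12.0000·x − 10.0000·y = q_1−q_2 = 67.0000
0.0000·x − 10.0000·y = q_1−q_3 = -35.0000
solve first two rows → x=8.5000, y=3.5000

(8.5000, 3.5000)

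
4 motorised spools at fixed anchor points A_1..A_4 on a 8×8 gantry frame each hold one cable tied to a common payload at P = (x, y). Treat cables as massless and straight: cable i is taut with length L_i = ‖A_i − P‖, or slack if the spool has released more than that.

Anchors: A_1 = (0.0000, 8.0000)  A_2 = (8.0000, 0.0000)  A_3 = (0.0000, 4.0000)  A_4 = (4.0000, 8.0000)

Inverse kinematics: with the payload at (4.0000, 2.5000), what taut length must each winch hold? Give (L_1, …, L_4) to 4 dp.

L_1: Δ = A_1−P = (-4.0000, 5.5000) → ‖Δ‖ = √46.2500 = 6.8007
L_2: Δ = A_2−P = (4.0000, -2.5000) → ‖Δ‖ = √22.2500 = 4.7170
L_3: Δ = A_3−P = (-4.0000, 1.5000) → ‖Δ‖ = √18.2500 = 4.2720
L_4: Δ = A_4−P = (0.0000, 5.5000) → ‖Δ‖ = √30.2500 = 5.5000

(6.8007, 4.7170, 4.2720, 5.5000)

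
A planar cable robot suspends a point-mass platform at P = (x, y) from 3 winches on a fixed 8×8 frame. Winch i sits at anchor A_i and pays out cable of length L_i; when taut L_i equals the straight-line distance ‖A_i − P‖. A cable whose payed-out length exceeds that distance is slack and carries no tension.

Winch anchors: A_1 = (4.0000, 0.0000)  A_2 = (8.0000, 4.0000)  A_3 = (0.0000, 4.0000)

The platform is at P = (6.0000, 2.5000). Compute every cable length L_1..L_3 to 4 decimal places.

(3.2016, 2.5000, 6.1847)

L_1 = √((4.0000−6.0000)² + (0.0000−2.5000)²) = 3.2016
L_2 = √((8.0000−6.0000)² + (4.0000−2.5000)²) = 2.5000
L_3 = √((0.0000−6.0000)² + (4.0000−2.5000)²) = 6.1847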